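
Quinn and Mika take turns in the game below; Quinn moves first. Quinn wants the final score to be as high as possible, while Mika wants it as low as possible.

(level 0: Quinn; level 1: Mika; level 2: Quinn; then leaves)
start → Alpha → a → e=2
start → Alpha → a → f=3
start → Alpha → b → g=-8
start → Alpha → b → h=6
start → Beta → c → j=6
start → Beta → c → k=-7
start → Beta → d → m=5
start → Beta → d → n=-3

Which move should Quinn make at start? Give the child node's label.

Beta

a (Quinn): max(2, 3) = 3
b (Quinn): max(-8, 6) = 6
Alpha (Mika): min(3, 6) = 3
c (Quinn): max(6, -7) = 6
d (Quinn): max(5, -3) = 5
Beta (Mika): min(6, 5) = 5
start (Quinn): max(3, 5) = 5
Quinn at start wants the highest of {Alpha=3, Beta=5}, so chooses Beta.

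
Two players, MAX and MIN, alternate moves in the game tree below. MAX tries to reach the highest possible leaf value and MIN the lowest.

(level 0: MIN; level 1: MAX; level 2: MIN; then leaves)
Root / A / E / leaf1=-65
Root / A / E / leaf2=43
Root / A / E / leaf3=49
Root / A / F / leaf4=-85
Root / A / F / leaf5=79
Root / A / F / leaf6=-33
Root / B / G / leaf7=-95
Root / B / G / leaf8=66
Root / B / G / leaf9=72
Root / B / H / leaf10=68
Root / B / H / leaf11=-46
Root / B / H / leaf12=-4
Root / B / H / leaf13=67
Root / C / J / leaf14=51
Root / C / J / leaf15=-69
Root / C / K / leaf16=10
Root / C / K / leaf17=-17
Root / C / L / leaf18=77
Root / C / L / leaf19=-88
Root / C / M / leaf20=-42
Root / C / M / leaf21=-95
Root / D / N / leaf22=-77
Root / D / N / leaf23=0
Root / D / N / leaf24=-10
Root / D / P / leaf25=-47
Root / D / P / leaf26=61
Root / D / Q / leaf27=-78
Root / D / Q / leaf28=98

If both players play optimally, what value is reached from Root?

-65

E (MIN): min(-65, 43, 49) = -65
F (MIN): min(-85, 79, -33) = -85
A (MAX): max(-65, -85) = -65
G (MIN): min(-95, 66, 72) = -95
H (MIN): min(68, -46, -4, 67) = -46
B (MAX): max(-95, -46) = -46
J (MIN): min(51, -69) = -69
K (MIN): min(10, -17) = -17
L (MIN): min(77, -88) = -88
M (MIN): min(-42, -95) = -95
C (MAX): max(-69, -17, -88, -95) = -17
N (MIN): min(-77, 0, -10) = -77
P (MIN): min(-47, 61) = -47
Q (MIN): min(-78, 98) = -78
D (MAX): max(-77, -47, -78) = -47
Root (MIN): min(-65, -46, -17, -47) = -65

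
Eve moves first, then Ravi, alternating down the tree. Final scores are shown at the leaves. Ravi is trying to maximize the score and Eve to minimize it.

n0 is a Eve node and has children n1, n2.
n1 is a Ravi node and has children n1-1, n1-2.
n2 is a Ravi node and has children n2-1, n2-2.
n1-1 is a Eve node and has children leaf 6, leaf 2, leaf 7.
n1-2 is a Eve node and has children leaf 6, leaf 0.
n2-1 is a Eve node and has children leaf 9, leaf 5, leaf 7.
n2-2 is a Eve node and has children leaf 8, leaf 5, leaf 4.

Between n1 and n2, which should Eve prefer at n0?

n1

n1-1 (Eve): min(6, 2, 7) = 2
n1-2 (Eve): min(6, 0) = 0
n1 (Ravi): max(2, 0) = 2
n2-1 (Eve): min(9, 5, 7) = 5
n2-2 (Eve): min(8, 5, 4) = 4
n2 (Ravi): max(5, 4) = 5
Eve prefers the lower value; n1=2, n2=5. n1 is better since 2 < 5.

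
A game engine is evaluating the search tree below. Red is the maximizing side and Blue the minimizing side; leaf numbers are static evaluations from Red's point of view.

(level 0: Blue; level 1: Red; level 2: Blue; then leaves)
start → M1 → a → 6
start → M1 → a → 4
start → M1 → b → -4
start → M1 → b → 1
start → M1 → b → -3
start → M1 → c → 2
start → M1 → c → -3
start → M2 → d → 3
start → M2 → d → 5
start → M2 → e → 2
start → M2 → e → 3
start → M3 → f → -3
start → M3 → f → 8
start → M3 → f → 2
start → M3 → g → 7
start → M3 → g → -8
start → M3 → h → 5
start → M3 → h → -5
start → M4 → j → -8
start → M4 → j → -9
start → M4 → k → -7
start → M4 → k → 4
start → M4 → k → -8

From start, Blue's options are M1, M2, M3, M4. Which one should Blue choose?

a (Blue): min(6, 4) = 4
b (Blue): min(-4, 1, -3) = -4
c (Blue): min(2, -3) = -3
M1 (Red): max(4, -4, -3) = 4
d (Blue): min(3, 5) = 3
e (Blue): min(2, 3) = 2
M2 (Red): max(3, 2) = 3
f (Blue): min(-3, 8, 2) = -3
g (Blue): min(7, -8) = -8
h (Blue): min(5, -5) = -5
M3 (Red): max(-3, -8, -5) = -3
j (Blue): min(-8, -9) = -9
k (Blue): min(-7, 4, -8) = -8
M4 (Red): max(-9, -8) = -8
start (Blue): min(4, 3, -3, -8) = -8
Blue at start wants the lowest of {M1=4, M2=3, M3=-3, M4=-8}, so chooses M4.

M4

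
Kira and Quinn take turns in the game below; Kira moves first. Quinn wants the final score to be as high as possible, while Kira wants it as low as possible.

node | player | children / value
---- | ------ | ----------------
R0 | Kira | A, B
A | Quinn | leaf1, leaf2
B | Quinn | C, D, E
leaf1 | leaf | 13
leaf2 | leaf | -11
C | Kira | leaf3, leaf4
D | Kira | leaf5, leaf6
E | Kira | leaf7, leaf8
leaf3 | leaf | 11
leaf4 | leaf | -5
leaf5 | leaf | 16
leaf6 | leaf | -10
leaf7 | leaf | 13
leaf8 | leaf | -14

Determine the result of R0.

-5

A (Quinn): max(13, -11) = 13
C (Kira): min(11, -5) = -5
D (Kira): min(16, -10) = -10
E (Kira): min(13, -14) = -14
B (Quinn): max(-5, -10, -14) = -5
R0 (Kira): min(13, -5) = -5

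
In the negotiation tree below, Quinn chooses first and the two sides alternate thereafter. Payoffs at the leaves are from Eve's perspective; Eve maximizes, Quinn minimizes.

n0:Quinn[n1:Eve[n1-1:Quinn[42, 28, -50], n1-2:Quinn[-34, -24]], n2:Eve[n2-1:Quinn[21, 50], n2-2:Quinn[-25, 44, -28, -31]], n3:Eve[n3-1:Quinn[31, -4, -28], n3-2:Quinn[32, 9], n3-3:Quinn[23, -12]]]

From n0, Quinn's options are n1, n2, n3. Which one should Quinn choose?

n1-1 (Quinn): min(42, 28, -50) = -50
n1-2 (Quinn): min(-34, -24) = -34
n1 (Eve): max(-50, -34) = -34
n2-1 (Quinn): min(21, 50) = 21
n2-2 (Quinn): min(-25, 44, -28, -31) = -31
n2 (Eve): max(21, -31) = 21
n3-1 (Quinn): min(31, -4, -28) = -28
n3-2 (Quinn): min(32, 9) = 9
n3-3 (Quinn): min(23, -12) = -12
n3 (Eve): max(-28, 9, -12) = 9
n0 (Quinn): min(-34, 21, 9) = -34
Quinn at n0 wants the lowest of {n1=-34, n2=21, n3=9}, so chooses n1.

n1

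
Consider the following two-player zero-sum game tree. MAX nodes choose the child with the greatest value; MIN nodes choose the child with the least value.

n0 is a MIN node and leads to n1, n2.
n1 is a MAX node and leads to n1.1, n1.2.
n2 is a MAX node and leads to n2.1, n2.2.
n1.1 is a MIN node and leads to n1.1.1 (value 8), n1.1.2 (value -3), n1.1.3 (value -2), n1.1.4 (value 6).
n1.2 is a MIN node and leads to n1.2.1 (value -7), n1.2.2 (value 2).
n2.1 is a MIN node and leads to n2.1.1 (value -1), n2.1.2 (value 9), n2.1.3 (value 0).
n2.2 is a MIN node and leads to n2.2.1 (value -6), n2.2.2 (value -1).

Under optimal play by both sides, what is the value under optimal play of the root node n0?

-3

n1.1 (MIN): min(8, -3, -2, 6) = -3
n1.2 (MIN): min(-7, 2) = -7
n1 (MAX): max(-3, -7) = -3
n2.1 (MIN): min(-1, 9, 0) = -1
n2.2 (MIN): min(-6, -1) = -6
n2 (MAX): max(-1, -6) = -1
n0 (MIN): min(-3, -1) = -3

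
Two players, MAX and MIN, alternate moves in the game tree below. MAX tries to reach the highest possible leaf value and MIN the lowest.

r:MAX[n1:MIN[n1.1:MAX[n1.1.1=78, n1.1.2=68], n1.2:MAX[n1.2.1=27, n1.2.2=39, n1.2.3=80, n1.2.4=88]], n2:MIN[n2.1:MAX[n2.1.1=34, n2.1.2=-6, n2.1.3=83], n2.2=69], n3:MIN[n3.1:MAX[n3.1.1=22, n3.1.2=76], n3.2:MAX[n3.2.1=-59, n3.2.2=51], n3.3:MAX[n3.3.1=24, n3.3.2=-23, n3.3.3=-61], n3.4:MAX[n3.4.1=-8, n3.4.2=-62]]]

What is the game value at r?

n1.1 (MAX): max(78, 68) = 78
n1.2 (MAX): max(27, 39, 80, 88) = 88
n1 (MIN): min(78, 88) = 78
n2.1 (MAX): max(34, -6, 83) = 83
n2 (MIN): min(83, 69) = 69
n3.1 (MAX): max(22, 76) = 76
n3.2 (MAX): max(-59, 51) = 51
n3.3 (MAX): max(24, -23, -61) = 24
n3.4 (MAX): max(-8, -62) = -8
n3 (MIN): min(76, 51, 24, -8) = -8
r (MAX): max(78, 69, -8) = 78

78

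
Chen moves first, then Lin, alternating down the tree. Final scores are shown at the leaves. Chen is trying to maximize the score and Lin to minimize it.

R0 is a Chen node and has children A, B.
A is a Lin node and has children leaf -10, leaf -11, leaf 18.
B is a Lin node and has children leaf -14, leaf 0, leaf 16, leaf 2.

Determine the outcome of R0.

-11

A (Lin): min(-10, -11, 18) = -11
B (Lin): min(-14, 0, 16, 2) = -14
R0 (Chen): max(-11, -14) = -11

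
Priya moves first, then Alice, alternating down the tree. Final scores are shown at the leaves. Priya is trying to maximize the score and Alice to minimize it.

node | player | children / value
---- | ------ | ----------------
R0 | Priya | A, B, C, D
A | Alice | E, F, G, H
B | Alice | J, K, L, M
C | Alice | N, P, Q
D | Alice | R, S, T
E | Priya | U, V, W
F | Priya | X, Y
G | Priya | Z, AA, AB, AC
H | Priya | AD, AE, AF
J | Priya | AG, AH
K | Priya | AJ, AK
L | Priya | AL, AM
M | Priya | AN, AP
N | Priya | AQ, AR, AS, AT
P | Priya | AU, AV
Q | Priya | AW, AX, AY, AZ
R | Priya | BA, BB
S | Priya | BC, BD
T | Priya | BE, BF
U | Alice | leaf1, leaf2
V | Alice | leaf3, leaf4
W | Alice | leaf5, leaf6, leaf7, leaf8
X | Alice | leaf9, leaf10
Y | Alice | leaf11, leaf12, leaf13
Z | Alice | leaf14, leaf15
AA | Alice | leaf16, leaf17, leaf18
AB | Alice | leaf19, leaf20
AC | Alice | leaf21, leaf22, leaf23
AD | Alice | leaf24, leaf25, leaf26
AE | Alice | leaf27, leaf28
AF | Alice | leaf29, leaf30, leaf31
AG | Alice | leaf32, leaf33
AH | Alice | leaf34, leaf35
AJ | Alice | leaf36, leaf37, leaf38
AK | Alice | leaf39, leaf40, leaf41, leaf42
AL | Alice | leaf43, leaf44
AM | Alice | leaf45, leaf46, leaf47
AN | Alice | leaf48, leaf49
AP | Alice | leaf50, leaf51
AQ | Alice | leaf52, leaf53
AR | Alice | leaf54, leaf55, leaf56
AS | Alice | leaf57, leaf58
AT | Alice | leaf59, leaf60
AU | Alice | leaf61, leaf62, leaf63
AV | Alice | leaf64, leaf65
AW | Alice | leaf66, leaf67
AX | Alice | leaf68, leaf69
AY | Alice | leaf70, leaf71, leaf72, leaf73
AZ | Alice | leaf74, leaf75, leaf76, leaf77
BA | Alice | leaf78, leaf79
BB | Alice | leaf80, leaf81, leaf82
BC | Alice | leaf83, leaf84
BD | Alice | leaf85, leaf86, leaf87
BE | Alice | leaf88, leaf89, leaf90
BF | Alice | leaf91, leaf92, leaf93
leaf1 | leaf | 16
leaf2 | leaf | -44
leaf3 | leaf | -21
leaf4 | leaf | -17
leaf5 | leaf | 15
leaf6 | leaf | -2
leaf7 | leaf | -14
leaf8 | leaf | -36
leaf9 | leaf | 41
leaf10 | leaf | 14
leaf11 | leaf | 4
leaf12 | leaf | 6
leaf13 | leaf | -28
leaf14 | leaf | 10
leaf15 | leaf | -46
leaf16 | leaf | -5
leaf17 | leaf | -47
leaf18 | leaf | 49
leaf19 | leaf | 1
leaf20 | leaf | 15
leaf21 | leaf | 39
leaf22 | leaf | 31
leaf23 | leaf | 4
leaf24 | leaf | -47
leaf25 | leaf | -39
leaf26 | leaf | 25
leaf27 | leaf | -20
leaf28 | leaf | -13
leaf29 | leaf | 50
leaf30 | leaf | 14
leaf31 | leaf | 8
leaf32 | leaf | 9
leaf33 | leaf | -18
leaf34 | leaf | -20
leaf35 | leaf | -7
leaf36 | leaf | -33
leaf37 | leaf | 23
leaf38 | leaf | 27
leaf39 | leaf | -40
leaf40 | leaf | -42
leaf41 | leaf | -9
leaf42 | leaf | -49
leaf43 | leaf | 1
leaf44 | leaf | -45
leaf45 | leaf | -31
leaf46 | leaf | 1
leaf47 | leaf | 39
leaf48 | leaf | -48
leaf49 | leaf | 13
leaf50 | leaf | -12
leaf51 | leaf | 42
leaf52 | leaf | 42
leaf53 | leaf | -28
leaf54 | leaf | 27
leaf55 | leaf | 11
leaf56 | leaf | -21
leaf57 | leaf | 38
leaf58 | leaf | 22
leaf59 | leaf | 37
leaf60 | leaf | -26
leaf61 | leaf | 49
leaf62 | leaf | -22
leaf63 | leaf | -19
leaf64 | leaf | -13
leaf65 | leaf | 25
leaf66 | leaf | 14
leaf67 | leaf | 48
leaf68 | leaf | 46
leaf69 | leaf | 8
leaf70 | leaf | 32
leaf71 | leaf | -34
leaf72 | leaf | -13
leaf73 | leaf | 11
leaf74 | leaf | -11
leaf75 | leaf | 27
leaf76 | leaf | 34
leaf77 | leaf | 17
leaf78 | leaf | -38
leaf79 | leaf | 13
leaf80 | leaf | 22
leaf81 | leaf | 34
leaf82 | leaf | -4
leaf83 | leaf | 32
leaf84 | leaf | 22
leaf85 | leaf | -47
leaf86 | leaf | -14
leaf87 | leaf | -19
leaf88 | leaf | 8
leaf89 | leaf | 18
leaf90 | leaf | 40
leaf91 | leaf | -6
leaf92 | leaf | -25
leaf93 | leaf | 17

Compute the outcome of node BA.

-38

BA (Alice): min(-38, 13) = -38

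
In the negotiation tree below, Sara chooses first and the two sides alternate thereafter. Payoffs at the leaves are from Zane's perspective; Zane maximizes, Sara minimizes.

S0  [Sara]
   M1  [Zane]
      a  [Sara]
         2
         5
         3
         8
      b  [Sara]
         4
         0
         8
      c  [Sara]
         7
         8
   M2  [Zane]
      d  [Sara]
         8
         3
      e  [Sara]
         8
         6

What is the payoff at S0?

a (Sara): min(2, 5, 3, 8) = 2
b (Sara): min(4, 0, 8) = 0
c (Sara): min(7, 8) = 7
M1 (Zane): max(2, 0, 7) = 7
d (Sara): min(8, 3) = 3
e (Sara): min(8, 6) = 6
M2 (Zane): max(3, 6) = 6
S0 (Sara): min(7, 6) = 6

6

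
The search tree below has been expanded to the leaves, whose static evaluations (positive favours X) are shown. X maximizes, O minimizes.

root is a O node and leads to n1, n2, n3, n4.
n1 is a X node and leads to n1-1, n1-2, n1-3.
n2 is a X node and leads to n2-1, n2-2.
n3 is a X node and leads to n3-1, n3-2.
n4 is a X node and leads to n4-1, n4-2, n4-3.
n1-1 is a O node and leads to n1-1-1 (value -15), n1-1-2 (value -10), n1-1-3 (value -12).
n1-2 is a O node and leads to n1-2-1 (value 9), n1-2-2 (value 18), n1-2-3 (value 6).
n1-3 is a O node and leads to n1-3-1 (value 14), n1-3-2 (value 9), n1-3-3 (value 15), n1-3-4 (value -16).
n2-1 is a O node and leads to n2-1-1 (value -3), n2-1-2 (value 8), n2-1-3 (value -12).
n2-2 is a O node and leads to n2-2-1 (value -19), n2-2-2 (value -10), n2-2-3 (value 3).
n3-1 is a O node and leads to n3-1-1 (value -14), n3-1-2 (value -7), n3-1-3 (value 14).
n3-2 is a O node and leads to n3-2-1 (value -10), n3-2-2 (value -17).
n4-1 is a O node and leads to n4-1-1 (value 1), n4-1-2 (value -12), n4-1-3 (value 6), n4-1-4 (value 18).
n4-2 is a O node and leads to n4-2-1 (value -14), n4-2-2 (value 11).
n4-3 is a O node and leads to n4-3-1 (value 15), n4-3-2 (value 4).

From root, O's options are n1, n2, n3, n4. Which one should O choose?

n1-1 (O): min(-15, -10, -12) = -15
n1-2 (O): min(9, 18, 6) = 6
n1-3 (O): min(14, 9, 15, -16) = -16
n1 (X): max(-15, 6, -16) = 6
n2-1 (O): min(-3, 8, -12) = -12
n2-2 (O): min(-19, -10, 3) = -19
n2 (X): max(-12, -19) = -12
n3-1 (O): min(-14, -7, 14) = -14
n3-2 (O): min(-10, -17) = -17
n3 (X): max(-14, -17) = -14
n4-1 (O): min(1, -12, 6, 18) = -12
n4-2 (O): min(-14, 11) = -14
n4-3 (O): min(15, 4) = 4
n4 (X): max(-12, -14, 4) = 4
root (O): min(6, -12, -14, 4) = -14
O at root wants the lowest of {n1=6, n2=-12, n3=-14, n4=4}, so chooses n3.

n3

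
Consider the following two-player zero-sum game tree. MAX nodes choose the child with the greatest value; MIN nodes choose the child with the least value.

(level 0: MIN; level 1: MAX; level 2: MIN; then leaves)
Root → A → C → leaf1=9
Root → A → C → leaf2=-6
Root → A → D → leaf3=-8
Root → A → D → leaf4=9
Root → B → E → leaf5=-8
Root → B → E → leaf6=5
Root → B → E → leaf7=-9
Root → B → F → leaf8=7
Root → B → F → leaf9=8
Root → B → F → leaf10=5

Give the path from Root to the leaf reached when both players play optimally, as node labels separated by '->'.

Root -> A -> C -> leaf2

C (MIN): min(9, -6) = -6
D (MIN): min(-8, 9) = -8
A (MAX): max(-6, -8) = -6
E (MIN): min(-8, 5, -9) = -9
F (MIN): min(7, 8, 5) = 5
B (MAX): max(-9, 5) = 5
Root (MIN): min(-6, 5) = -6
At Root, MIN picks A (lowest: -6).
At A, MAX picks C (highest: -6).
At C, MIN picks leaf2 (lowest: -6).
Terminal value -6.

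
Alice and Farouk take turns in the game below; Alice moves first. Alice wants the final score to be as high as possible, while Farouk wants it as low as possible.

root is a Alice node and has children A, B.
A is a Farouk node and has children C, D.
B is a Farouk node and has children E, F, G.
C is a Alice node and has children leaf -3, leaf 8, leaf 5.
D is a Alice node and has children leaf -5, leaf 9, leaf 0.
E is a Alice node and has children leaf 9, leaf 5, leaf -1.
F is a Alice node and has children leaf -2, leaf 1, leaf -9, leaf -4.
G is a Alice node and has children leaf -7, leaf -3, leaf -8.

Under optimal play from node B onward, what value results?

-3

E (Alice): max(9, 5, -1) = 9
F (Alice): max(-2, 1, -9, -4) = 1
G (Alice): max(-7, -3, -8) = -3
B (Farouk): min(9, 1, -3) = -3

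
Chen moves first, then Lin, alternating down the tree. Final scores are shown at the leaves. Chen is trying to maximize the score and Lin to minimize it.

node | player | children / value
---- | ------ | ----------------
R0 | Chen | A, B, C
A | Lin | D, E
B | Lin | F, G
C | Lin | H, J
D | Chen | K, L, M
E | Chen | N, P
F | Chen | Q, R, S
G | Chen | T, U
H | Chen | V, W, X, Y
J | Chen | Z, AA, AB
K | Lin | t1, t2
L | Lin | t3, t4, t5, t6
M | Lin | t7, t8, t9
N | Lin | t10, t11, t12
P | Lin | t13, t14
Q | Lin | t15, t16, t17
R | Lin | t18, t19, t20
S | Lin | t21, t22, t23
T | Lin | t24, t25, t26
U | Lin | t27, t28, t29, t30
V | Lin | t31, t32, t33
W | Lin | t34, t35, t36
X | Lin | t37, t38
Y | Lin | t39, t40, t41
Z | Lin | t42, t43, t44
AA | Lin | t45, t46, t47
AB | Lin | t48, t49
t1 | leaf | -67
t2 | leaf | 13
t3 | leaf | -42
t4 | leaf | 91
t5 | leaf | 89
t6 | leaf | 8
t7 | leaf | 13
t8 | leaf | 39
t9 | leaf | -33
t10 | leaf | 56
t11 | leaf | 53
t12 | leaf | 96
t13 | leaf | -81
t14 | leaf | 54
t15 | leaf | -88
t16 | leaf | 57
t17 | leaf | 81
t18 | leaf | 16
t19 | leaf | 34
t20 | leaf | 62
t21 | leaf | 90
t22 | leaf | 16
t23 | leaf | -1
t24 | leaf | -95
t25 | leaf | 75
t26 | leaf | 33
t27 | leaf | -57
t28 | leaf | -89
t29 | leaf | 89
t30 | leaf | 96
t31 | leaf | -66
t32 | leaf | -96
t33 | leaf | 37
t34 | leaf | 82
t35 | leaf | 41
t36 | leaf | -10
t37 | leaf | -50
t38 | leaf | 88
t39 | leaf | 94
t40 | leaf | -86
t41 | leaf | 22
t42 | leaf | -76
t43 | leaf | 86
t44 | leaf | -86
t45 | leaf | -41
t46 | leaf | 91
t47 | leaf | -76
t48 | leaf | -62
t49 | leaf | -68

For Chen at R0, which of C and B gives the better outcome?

C

V (Lin): min(-66, -96, 37) = -96
W (Lin): min(82, 41, -10) = -10
X (Lin): min(-50, 88) = -50
Y (Lin): min(94, -86, 22) = -86
H (Chen): max(-96, -10, -50, -86) = -10
Z (Lin): min(-76, 86, -86) = -86
AA (Lin): min(-41, 91, -76) = -76
AB (Lin): min(-62, -68) = -68
J (Chen): max(-86, -76, -68) = -68
C (Lin): min(-10, -68) = -68
Q (Lin): min(-88, 57, 81) = -88
R (Lin): min(16, 34, 62) = 16
S (Lin): min(90, 16, -1) = -1
F (Chen): max(-88, 16, -1) = 16
T (Lin): min(-95, 75, 33) = -95
U (Lin): min(-57, -89, 89, 96) = -89
G (Chen): max(-95, -89) = -89
B (Lin): min(16, -89) = -89
Chen prefers the higher value; C=-68, B=-89. C is better since -68 > -89.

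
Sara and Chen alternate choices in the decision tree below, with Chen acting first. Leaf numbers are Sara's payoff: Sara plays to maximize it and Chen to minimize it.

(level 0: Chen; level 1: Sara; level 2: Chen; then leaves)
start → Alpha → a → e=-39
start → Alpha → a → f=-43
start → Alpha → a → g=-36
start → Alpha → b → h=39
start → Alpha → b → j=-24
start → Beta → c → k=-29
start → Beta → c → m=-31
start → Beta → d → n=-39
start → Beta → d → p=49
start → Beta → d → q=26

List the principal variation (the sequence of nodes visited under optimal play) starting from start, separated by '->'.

a (Chen): min(-39, -43, -36) = -43
b (Chen): min(39, -24) = -24
Alpha (Sara): max(-43, -24) = -24
c (Chen): min(-29, -31) = -31
d (Chen): min(-39, 49, 26) = -39
Beta (Sara): max(-31, -39) = -31
start (Chen): min(-24, -31) = -31
At start, Chen picks Beta (lowest: -31).
At Beta, Sara picks c (highest: -31).
At c, Chen picks m (lowest: -31).
Terminal value -31.

start -> Beta -> c -> m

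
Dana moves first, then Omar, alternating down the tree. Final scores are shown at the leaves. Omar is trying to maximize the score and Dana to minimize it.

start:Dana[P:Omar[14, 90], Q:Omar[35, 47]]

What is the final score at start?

P (Omar): max(14, 90) = 90
Q (Omar): max(35, 47) = 47
start (Dana): min(90, 47) = 47

47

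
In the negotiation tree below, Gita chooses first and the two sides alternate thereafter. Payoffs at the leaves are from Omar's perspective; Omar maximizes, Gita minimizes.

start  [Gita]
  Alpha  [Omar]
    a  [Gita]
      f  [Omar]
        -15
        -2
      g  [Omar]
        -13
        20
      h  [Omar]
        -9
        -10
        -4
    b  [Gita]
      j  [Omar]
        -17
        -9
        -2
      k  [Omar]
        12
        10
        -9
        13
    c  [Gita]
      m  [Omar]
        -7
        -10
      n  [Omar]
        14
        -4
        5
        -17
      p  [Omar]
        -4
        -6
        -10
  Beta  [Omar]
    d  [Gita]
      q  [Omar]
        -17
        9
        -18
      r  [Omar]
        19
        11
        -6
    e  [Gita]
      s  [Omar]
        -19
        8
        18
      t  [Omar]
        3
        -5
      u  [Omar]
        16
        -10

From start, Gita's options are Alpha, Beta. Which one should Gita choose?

Alpha

f (Omar): max(-15, -2) = -2
g (Omar): max(-13, 20) = 20
h (Omar): max(-9, -10, -4) = -4
a (Gita): min(-2, 20, -4) = -4
j (Omar): max(-17, -9, -2) = -2
k (Omar): max(12, 10, -9, 13) = 13
b (Gita): min(-2, 13) = -2
m (Omar): max(-7, -10) = -7
n (Omar): max(14, -4, 5, -17) = 14
p (Omar): max(-4, -6, -10) = -4
c (Gita): min(-7, 14, -4) = -7
Alpha (Omar): max(-4, -2, -7) = -2
q (Omar): max(-17, 9, -18) = 9
r (Omar): max(19, 11, -6) = 19
d (Gita): min(9, 19) = 9
s (Omar): max(-19, 8, 18) = 18
t (Omar): max(3, -5) = 3
u (Omar): max(16, -10) = 16
e (Gita): min(18, 3, 16) = 3
Beta (Omar): max(9, 3) = 9
start (Gita): min(-2, 9) = -2
Gita at start wants the lowest of {Alpha=-2, Beta=9}, so chooses Alpha.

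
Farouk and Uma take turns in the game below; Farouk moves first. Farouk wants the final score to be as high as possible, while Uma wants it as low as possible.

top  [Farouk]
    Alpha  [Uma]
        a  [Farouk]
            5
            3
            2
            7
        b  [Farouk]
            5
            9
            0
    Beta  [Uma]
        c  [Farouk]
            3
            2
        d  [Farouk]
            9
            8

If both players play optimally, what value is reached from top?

7

a (Farouk): max(5, 3, 2, 7) = 7
b (Farouk): max(5, 9, 0) = 9
Alpha (Uma): min(7, 9) = 7
c (Farouk): max(3, 2) = 3
d (Farouk): max(9, 8) = 9
Beta (Uma): min(3, 9) = 3
top (Farouk): max(7, 3) = 7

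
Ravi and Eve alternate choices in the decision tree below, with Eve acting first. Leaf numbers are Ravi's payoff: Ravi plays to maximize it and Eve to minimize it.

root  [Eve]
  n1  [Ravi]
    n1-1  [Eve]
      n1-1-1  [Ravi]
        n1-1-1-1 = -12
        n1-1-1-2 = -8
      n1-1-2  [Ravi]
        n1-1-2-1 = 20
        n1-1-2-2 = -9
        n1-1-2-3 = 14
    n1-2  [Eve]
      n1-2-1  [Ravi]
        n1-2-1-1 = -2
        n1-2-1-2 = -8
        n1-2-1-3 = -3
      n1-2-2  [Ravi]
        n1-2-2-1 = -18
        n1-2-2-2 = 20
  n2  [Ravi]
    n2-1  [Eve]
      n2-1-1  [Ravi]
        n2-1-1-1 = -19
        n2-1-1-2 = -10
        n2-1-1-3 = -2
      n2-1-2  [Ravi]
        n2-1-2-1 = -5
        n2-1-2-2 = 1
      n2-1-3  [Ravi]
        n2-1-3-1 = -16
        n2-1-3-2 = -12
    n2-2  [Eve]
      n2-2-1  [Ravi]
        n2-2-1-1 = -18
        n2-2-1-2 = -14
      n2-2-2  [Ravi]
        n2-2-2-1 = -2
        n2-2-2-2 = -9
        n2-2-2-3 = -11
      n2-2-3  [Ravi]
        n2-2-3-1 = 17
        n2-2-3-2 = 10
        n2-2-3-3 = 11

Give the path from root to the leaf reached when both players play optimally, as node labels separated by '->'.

n1-1-1 (Ravi): max(-12, -8) = -8
n1-1-2 (Ravi): max(20, -9, 14) = 20
n1-1 (Eve): min(-8, 20) = -8
n1-2-1 (Ravi): max(-2, -8, -3) = -2
n1-2-2 (Ravi): max(-18, 20) = 20
n1-2 (Eve): min(-2, 20) = -2
n1 (Ravi): max(-8, -2) = -2
n2-1-1 (Ravi): max(-19, -10, -2) = -2
n2-1-2 (Ravi): max(-5, 1) = 1
n2-1-3 (Ravi): max(-16, -12) = -12
n2-1 (Eve): min(-2, 1, -12) = -12
n2-2-1 (Ravi): max(-18, -14) = -14
n2-2-2 (Ravi): max(-2, -9, -11) = -2
n2-2-3 (Ravi): max(17, 10, 11) = 17
n2-2 (Eve): min(-14, -2, 17) = -14
n2 (Ravi): max(-12, -14) = -12
root (Eve): min(-2, -12) = -12
At root, Eve picks n2 (lowest: -12).
At n2, Ravi picks n2-1 (highest: -12).
At n2-1, Eve picks n2-1-3 (lowest: -12).
At n2-1-3, Ravi picks n2-1-3-2 (highest: -12).
Terminal value -12.

root -> n2 -> n2-1 -> n2-1-3 -> n2-1-3-2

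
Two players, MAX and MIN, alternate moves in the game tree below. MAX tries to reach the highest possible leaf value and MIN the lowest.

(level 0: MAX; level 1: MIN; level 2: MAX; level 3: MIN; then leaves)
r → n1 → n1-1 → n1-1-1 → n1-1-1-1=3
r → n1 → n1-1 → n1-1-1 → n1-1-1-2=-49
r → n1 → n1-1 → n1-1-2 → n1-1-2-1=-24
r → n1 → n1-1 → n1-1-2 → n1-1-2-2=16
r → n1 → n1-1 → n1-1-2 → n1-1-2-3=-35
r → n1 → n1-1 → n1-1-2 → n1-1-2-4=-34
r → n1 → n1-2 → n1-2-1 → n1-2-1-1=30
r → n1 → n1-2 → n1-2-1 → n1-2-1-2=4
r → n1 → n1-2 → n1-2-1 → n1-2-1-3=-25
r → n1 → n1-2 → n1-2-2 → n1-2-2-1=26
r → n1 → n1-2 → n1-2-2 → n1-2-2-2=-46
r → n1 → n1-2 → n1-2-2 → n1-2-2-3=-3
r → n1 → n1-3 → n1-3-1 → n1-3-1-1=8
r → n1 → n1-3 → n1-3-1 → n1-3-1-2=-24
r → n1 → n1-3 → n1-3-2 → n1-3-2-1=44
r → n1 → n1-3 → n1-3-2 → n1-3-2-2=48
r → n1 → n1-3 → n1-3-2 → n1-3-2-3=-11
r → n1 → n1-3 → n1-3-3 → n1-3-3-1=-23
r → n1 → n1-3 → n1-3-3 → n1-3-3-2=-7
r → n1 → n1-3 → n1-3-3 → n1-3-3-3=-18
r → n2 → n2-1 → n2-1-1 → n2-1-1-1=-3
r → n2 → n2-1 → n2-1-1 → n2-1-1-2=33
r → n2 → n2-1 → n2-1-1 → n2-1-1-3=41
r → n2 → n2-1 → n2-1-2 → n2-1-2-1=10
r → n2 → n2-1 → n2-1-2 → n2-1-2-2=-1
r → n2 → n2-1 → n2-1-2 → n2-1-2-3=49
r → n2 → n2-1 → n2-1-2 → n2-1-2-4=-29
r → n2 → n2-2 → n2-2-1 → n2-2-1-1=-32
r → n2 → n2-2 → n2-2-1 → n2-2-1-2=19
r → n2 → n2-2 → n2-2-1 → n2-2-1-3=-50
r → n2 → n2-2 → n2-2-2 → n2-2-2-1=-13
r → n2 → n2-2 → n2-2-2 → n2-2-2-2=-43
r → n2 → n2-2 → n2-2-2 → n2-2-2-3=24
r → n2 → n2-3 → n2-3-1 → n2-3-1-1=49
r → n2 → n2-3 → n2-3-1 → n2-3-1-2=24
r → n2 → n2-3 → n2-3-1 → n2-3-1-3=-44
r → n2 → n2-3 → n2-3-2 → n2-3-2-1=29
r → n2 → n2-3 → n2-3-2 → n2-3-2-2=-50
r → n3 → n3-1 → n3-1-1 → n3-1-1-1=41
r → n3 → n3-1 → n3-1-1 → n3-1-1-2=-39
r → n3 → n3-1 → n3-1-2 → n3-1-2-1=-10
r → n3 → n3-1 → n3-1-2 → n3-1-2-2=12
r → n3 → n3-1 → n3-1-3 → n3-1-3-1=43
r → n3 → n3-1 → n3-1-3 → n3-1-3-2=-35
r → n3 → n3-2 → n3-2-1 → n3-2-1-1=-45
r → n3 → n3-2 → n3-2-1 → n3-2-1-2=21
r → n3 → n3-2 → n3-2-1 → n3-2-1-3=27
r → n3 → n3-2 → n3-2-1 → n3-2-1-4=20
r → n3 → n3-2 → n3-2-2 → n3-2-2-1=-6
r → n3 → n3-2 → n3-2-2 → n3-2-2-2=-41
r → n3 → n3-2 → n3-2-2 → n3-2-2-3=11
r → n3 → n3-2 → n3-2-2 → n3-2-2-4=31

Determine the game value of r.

-35

n1-1-1 (MIN): min(3, -49) = -49
n1-1-2 (MIN): min(-24, 16, -35, -34) = -35
n1-1 (MAX): max(-49, -35) = -35
n1-2-1 (MIN): min(30, 4, -25) = -25
n1-2-2 (MIN): min(26, -46, -3) = -46
n1-2 (MAX): max(-25, -46) = -25
n1-3-1 (MIN): min(8, -24) = -24
n1-3-2 (MIN): min(44, 48, -11) = -11
n1-3-3 (MIN): min(-23, -7, -18) = -23
n1-3 (MAX): max(-24, -11, -23) = -11
n1 (MIN): min(-35, -25, -11) = -35
n2-1-1 (MIN): min(-3, 33, 41) = -3
n2-1-2 (MIN): min(10, -1, 49, -29) = -29
n2-1 (MAX): max(-3, -29) = -3
n2-2-1 (MIN): min(-32, 19, -50) = -50
n2-2-2 (MIN): min(-13, -43, 24) = -43
n2-2 (MAX): max(-50, -43) = -43
n2-3-1 (MIN): min(49, 24, -44) = -44
n2-3-2 (MIN): min(29, -50) = -50
n2-3 (MAX): max(-44, -50) = -44
n2 (MIN): min(-3, -43, -44) = -44
n3-1-1 (MIN): min(41, -39) = -39
n3-1-2 (MIN): min(-10, 12) = -10
n3-1-3 (MIN): min(43, -35) = -35
n3-1 (MAX): max(-39, -10, -35) = -10
n3-2-1 (MIN): min(-45, 21, 27, 20) = -45
n3-2-2 (MIN): min(-6, -41, 11, 31) = -41
n3-2 (MAX): max(-45, -41) = -41
n3 (MIN): min(-10, -41) = -41
r (MAX): max(-35, -44, -41) = -35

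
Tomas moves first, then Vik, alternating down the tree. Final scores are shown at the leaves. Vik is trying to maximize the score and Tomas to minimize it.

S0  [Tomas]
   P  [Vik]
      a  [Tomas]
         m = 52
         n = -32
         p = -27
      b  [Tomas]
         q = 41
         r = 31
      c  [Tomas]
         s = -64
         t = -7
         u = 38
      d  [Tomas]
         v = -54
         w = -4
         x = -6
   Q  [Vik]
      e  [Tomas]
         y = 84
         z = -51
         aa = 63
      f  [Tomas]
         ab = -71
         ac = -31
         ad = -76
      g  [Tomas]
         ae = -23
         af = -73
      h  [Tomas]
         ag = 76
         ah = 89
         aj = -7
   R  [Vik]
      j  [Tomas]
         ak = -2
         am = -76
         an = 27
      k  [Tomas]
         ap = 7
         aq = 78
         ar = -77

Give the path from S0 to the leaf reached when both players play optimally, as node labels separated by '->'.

a (Tomas): min(52, -32, -27) = -32
b (Tomas): min(41, 31) = 31
c (Tomas): min(-64, -7, 38) = -64
d (Tomas): min(-54, -4, -6) = -54
P (Vik): max(-32, 31, -64, -54) = 31
e (Tomas): min(84, -51, 63) = -51
f (Tomas): min(-71, -31, -76) = -76
g (Tomas): min(-23, -73) = -73
h (Tomas): min(76, 89, -7) = -7
Q (Vik): max(-51, -76, -73, -7) = -7
j (Tomas): min(-2, -76, 27) = -76
k (Tomas): min(7, 78, -77) = -77
R (Vik): max(-76, -77) = -76
S0 (Tomas): min(31, -7, -76) = -76
At S0, Tomas picks R (lowest: -76).
At R, Vik picks j (highest: -76).
At j, Tomas picks am (lowest: -76).
Terminal value -76.

S0 -> R -> j -> am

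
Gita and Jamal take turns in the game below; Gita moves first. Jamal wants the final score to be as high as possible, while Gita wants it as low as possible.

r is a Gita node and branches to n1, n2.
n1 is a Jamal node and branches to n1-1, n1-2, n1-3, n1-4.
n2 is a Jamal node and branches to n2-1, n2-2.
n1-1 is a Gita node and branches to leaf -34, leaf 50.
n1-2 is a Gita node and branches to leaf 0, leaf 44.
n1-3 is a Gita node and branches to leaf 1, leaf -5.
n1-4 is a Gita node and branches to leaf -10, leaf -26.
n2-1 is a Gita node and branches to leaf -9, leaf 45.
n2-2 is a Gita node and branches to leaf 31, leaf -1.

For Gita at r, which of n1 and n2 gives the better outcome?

n2

n1-1 (Gita): min(-34, 50) = -34
n1-2 (Gita): min(0, 44) = 0
n1-3 (Gita): min(1, -5) = -5
n1-4 (Gita): min(-10, -26) = -26
n1 (Jamal): max(-34, 0, -5, -26) = 0
n2-1 (Gita): min(-9, 45) = -9
n2-2 (Gita): min(31, -1) = -1
n2 (Jamal): max(-9, -1) = -1
Gita prefers the lower value; n1=0, n2=-1. n2 is better since -1 < 0.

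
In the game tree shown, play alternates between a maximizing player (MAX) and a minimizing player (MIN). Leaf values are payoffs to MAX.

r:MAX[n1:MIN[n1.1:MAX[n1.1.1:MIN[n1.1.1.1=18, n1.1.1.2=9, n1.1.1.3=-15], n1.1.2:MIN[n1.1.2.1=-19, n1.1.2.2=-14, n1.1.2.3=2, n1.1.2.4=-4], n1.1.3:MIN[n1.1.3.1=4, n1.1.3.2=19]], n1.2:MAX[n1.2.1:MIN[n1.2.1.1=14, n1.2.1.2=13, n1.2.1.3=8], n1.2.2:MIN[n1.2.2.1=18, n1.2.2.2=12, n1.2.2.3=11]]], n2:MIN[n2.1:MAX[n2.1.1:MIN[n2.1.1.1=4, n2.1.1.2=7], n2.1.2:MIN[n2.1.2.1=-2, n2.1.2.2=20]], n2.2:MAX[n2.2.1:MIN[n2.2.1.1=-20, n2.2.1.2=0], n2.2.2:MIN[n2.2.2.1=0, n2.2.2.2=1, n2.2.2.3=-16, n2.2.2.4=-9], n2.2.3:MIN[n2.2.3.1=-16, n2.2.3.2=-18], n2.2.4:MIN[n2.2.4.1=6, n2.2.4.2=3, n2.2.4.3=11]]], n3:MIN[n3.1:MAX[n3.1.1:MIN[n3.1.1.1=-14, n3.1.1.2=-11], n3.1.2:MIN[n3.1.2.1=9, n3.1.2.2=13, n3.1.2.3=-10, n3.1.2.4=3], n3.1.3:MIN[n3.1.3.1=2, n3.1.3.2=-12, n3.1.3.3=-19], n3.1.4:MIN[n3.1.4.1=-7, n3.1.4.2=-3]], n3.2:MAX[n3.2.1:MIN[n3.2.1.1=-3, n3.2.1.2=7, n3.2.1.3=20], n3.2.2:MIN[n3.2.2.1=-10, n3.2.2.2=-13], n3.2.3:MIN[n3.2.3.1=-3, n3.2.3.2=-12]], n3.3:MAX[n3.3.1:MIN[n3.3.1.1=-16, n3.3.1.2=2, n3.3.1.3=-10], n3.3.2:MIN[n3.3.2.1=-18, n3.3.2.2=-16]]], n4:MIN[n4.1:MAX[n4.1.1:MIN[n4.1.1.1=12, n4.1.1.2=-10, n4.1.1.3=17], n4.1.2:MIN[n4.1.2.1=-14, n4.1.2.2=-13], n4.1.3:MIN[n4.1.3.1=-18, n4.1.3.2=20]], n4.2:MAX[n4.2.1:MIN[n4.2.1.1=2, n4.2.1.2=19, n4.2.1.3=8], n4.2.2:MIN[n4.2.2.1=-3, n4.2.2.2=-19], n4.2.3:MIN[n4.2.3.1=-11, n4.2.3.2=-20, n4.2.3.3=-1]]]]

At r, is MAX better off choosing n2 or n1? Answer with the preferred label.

n1

n2.1.1 (MIN): min(4, 7) = 4
n2.1.2 (MIN): min(-2, 20) = -2
n2.1 (MAX): max(4, -2) = 4
n2.2.1 (MIN): min(-20, 0) = -20
n2.2.2 (MIN): min(0, 1, -16, -9) = -16
n2.2.3 (MIN): min(-16, -18) = -18
n2.2.4 (MIN): min(6, 3, 11) = 3
n2.2 (MAX): max(-20, -16, -18, 3) = 3
n2 (MIN): min(4, 3) = 3
n1.1.1 (MIN): min(18, 9, -15) = -15
n1.1.2 (MIN): min(-19, -14, 2, -4) = -19
n1.1.3 (MIN): min(4, 19) = 4
n1.1 (MAX): max(-15, -19, 4) = 4
n1.2.1 (MIN): min(14, 13, 8) = 8
n1.2.2 (MIN): min(18, 12, 11) = 11
n1.2 (MAX): max(8, 11) = 11
n1 (MIN): min(4, 11) = 4
MAX prefers the higher value; n2=3, n1=4. n1 is better since 4 > 3.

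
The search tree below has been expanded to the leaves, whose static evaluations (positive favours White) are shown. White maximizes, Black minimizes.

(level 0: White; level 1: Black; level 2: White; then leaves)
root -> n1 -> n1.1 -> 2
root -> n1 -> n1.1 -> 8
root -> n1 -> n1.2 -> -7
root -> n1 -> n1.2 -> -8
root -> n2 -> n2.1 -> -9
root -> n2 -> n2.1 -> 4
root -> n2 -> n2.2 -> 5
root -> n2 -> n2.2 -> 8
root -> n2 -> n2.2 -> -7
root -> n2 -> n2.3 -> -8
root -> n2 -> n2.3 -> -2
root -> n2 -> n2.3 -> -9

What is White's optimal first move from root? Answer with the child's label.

n2

n1.1 (White): max(2, 8) = 8
n1.2 (White): max(-7, -8) = -7
n1 (Black): min(8, -7) = -7
n2.1 (White): max(-9, 4) = 4
n2.2 (White): max(5, 8, -7) = 8
n2.3 (White): max(-8, -2, -9) = -2
n2 (Black): min(4, 8, -2) = -2
root (White): max(-7, -2) = -2
White at root wants the highest of {n1=-7, n2=-2}, so chooses n2.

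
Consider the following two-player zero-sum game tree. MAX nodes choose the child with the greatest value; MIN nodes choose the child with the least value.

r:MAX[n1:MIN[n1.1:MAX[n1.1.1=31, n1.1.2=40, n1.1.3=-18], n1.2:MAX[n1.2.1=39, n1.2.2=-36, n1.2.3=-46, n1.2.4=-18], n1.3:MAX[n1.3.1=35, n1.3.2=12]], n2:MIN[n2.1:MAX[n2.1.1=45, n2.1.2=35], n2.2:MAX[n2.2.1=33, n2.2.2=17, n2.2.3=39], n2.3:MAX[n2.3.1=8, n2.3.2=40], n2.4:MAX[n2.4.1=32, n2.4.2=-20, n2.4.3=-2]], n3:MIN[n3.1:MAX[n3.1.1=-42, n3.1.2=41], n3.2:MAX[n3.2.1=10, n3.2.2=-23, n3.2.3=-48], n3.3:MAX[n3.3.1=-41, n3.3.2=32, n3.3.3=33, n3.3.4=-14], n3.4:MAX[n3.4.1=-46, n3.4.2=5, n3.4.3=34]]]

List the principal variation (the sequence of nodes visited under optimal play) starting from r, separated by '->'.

r -> n1 -> n1.3 -> n1.3.1

n1.1 (MAX): max(31, 40, -18) = 40
n1.2 (MAX): max(39, -36, -46, -18) = 39
n1.3 (MAX): max(35, 12) = 35
n1 (MIN): min(40, 39, 35) = 35
n2.1 (MAX): max(45, 35) = 45
n2.2 (MAX): max(33, 17, 39) = 39
n2.3 (MAX): max(8, 40) = 40
n2.4 (MAX): max(32, -20, -2) = 32
n2 (MIN): min(45, 39, 40, 32) = 32
n3.1 (MAX): max(-42, 41) = 41
n3.2 (MAX): max(10, -23, -48) = 10
n3.3 (MAX): max(-41, 32, 33, -14) = 33
n3.4 (MAX): max(-46, 5, 34) = 34
n3 (MIN): min(41, 10, 33, 34) = 10
r (MAX): max(35, 32, 10) = 35
At r, MAX picks n1 (highest: 35).
At n1, MIN picks n1.3 (lowest: 35).
At n1.3, MAX picks n1.3.1 (highest: 35).
Terminal value 35.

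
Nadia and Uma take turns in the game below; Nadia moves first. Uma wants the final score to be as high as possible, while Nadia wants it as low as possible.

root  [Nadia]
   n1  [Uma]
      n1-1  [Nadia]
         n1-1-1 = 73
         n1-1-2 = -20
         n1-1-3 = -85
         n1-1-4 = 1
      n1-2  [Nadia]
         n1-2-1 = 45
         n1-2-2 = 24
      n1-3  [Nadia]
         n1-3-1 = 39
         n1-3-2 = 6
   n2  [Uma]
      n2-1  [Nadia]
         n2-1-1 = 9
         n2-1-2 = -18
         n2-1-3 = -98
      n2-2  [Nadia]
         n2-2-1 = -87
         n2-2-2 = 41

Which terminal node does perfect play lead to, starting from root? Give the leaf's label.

n2-2-1

n1-1 (Nadia): min(73, -20, -85, 1) = -85
n1-2 (Nadia): min(45, 24) = 24
n1-3 (Nadia): min(39, 6) = 6
n1 (Uma): max(-85, 24, 6) = 24
n2-1 (Nadia): min(9, -18, -98) = -98
n2-2 (Nadia): min(-87, 41) = -87
n2 (Uma): max(-98, -87) = -87
root (Nadia): min(24, -87) = -87
At root, Nadia picks n2 (lowest: -87).
At n2, Uma picks n2-2 (highest: -87).
At n2-2, Nadia picks n2-2-1 (lowest: -87).
Terminal value -87.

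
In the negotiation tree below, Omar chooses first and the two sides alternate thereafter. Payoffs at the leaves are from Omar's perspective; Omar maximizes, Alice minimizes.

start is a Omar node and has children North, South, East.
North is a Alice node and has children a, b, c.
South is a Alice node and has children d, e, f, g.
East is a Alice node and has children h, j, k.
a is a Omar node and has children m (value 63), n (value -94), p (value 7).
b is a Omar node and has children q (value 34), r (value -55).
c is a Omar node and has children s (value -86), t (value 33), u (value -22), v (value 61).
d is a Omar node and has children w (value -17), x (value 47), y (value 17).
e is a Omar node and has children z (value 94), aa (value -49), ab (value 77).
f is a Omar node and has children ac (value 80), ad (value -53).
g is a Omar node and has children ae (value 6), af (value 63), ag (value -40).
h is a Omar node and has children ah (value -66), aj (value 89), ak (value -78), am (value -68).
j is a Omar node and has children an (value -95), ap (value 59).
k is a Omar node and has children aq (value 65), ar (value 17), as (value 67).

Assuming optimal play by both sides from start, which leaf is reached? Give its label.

a (Omar): max(63, -94, 7) = 63
b (Omar): max(34, -55) = 34
c (Omar): max(-86, 33, -22, 61) = 61
North (Alice): min(63, 34, 61) = 34
d (Omar): max(-17, 47, 17) = 47
e (Omar): max(94, -49, 77) = 94
f (Omar): max(80, -53) = 80
g (Omar): max(6, 63, -40) = 63
South (Alice): min(47, 94, 80, 63) = 47
h (Omar): max(-66, 89, -78, -68) = 89
j (Omar): max(-95, 59) = 59
k (Omar): max(65, 17, 67) = 67
East (Alice): min(89, 59, 67) = 59
start (Omar): max(34, 47, 59) = 59
At start, Omar picks East (highest: 59).
At East, Alice picks j (lowest: 59).
At j, Omar picks ap (highest: 59).
Terminal value 59.

ap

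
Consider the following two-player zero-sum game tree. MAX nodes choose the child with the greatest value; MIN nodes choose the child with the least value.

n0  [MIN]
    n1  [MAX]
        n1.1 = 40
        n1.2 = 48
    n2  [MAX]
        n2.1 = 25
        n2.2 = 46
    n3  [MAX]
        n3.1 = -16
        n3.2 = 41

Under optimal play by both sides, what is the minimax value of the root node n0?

41

n1 (MAX): max(40, 48) = 48
n2 (MAX): max(25, 46) = 46
n3 (MAX): max(-16, 41) = 41
n0 (MIN): min(48, 46, 41) = 41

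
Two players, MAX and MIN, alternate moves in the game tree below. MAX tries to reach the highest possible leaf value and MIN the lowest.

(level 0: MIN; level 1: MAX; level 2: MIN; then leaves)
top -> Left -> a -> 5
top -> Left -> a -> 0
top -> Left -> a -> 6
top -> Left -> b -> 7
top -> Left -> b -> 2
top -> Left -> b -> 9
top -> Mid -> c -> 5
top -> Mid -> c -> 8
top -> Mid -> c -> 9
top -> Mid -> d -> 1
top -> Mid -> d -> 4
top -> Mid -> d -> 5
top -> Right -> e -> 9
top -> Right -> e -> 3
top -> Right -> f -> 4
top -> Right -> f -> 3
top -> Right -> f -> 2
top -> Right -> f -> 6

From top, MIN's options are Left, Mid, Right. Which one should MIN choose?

a (MIN): min(5, 0, 6) = 0
b (MIN): min(7, 2, 9) = 2
Left (MAX): max(0, 2) = 2
c (MIN): min(5, 8, 9) = 5
d (MIN): min(1, 4, 5) = 1
Mid (MAX): max(5, 1) = 5
e (MIN): min(9, 3) = 3
f (MIN): min(4, 3, 2, 6) = 2
Right (MAX): max(3, 2) = 3
top (MIN): min(2, 5, 3) = 2
MIN at top wants the lowest of {Left=2, Mid=5, Right=3}, so chooses Left.

Left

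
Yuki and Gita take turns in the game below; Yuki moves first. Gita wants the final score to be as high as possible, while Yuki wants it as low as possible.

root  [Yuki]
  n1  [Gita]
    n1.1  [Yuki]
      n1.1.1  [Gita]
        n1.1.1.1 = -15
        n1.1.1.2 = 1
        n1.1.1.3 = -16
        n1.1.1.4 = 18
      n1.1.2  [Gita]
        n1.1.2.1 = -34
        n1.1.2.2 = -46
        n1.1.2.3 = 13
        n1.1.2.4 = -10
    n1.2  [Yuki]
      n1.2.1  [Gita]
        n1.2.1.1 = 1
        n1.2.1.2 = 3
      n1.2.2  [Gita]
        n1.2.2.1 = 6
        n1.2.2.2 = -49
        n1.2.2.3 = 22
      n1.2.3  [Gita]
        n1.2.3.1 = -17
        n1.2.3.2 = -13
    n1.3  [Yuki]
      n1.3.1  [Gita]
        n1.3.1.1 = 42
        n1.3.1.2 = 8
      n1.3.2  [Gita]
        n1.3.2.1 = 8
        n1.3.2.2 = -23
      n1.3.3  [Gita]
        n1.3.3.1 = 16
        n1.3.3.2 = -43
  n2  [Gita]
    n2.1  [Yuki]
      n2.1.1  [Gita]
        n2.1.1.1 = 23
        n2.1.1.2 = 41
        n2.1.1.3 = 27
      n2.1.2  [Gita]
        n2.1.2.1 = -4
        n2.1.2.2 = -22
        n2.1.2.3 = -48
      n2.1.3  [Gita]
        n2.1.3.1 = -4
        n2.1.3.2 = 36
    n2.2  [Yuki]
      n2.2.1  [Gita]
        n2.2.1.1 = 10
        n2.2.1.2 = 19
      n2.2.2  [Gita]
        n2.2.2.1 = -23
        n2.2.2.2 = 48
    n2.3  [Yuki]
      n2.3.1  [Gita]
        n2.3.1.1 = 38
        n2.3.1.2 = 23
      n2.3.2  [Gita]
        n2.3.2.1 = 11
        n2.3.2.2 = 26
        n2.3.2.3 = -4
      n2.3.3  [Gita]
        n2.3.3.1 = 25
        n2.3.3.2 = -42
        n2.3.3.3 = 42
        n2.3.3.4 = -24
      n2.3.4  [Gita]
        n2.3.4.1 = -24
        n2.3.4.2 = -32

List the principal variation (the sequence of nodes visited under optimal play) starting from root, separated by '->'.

root -> n1 -> n1.1 -> n1.1.2 -> n1.1.2.3

n1.1.1 (Gita): max(-15, 1, -16, 18) = 18
n1.1.2 (Gita): max(-34, -46, 13, -10) = 13
n1.1 (Yuki): min(18, 13) = 13
n1.2.1 (Gita): max(1, 3) = 3
n1.2.2 (Gita): max(6, -49, 22) = 22
n1.2.3 (Gita): max(-17, -13) = -13
n1.2 (Yuki): min(3, 22, -13) = -13
n1.3.1 (Gita): max(42, 8) = 42
n1.3.2 (Gita): max(8, -23) = 8
n1.3.3 (Gita): max(16, -43) = 16
n1.3 (Yuki): min(42, 8, 16) = 8
n1 (Gita): max(13, -13, 8) = 13
n2.1.1 (Gita): max(23, 41, 27) = 41
n2.1.2 (Gita): max(-4, -22, -48) = -4
n2.1.3 (Gita): max(-4, 36) = 36
n2.1 (Yuki): min(41, -4, 36) = -4
n2.2.1 (Gita): max(10, 19) = 19
n2.2.2 (Gita): max(-23, 48) = 48
n2.2 (Yuki): min(19, 48) = 19
n2.3.1 (Gita): max(38, 23) = 38
n2.3.2 (Gita): max(11, 26, -4) = 26
n2.3.3 (Gita): max(25, -42, 42, -24) = 42
n2.3.4 (Gita): max(-24, -32) = -24
n2.3 (Yuki): min(38, 26, 42, -24) = -24
n2 (Gita): max(-4, 19, -24) = 19
root (Yuki): min(13, 19) = 13
At root, Yuki picks n1 (lowest: 13).
At n1, Gita picks n1.1 (highest: 13).
At n1.1, Yuki picks n1.1.2 (lowest: 13).
At n1.1.2, Gita picks n1.1.2.3 (highest: 13).
Terminal value 13.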